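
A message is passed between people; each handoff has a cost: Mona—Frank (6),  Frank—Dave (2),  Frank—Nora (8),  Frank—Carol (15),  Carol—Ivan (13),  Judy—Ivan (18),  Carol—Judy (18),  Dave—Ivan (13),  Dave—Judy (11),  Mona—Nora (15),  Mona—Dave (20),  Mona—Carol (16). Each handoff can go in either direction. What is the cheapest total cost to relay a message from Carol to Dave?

17

Comparing a few candidate routes:
Carol → Mona → Frank → Dave: 16 + 6 + 2 = 24
Carol → Judy → Dave: 18 + 11 = 29
Carol → Ivan → Dave: 13 + 13 = 26
Carol → Frank → Dave: 15 + 2 = 17
Best route has total 17.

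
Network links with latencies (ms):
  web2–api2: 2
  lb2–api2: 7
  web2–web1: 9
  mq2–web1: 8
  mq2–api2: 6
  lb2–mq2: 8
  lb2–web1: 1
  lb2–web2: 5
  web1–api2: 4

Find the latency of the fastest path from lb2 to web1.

1

Some routes from lb2 to web1:
lb2-api2-web1: 7 + 4 = 11
lb2-web2-api2-web1: 5 + 2 + 4 = 11
lb2-web1: 1
Best route has total 1 ms.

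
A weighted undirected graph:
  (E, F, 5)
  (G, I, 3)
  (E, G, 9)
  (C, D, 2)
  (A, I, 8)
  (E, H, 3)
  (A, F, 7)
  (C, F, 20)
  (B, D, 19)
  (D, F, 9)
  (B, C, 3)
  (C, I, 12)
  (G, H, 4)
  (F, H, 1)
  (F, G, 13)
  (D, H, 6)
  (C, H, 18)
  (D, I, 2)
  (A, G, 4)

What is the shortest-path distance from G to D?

5

A few of the G→D routes:
G - H - D: 4 + 6 = 10
G - I - D: 3 + 2 = 5
G - I - C - D: 3 + 12 + 2 = 17
G - H - F - D: 4 + 1 + 9 = 14
G - A - I - D: 4 + 8 + 2 = 14
G - A - F - H - D: 4 + 7 + 1 + 6 = 18
The minimum is 5.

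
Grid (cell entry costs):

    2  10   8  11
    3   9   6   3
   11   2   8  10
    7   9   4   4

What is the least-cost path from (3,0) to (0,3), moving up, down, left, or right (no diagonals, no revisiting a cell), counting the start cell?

46

One optimal route is (3,0)→(3,1)→(2,1)→(2,2)→(1,2)→(1,3)→(0,3).
Its cost is 7 + 9 + 2 + 8 + 6 + 3 + 11 = 46.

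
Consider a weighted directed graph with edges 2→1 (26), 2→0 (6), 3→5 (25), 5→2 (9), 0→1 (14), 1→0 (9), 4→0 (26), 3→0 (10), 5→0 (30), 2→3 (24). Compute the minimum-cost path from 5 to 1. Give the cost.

29

Paths from 5 to 1:
5 - 2 - 0 - 1: 9 + 6 + 14 = 29
5 - 2 - 1: 9 + 26 = 35
5 - 2 - 3 - 0 - 1: 9 + 24 + 10 + 14 = 57
5 - 0 - 1: 30 + 14 = 44
Best route has total 29.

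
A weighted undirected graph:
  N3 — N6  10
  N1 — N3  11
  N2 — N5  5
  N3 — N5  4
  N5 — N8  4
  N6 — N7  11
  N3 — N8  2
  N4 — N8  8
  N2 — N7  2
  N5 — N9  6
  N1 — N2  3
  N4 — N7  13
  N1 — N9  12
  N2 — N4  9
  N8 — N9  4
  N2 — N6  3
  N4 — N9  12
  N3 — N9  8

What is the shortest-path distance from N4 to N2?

9

Some routes from N4 to N2:
N4→N7→N2: 13 + 2 = 15
N4→N8→N5→N2: 8 + 4 + 5 = 17
N4→N2: 9
Shortest: 9.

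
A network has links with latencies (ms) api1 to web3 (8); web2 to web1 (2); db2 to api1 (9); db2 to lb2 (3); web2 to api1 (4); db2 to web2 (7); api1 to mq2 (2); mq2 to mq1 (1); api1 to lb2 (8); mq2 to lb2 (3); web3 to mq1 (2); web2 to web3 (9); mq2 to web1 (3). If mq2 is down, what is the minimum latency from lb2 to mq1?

18

Checking several routes:
lb2 -> api1 -> web2 -> web3 -> mq1: 8 + 4 + 9 + 2 = 23
lb2 -> db2 -> api1 -> web2 -> web3 -> mq1: 3 + 9 + 4 + 9 + 2 = 27
lb2 -> db2 -> web2 -> api1 -> web3 -> mq1: 3 + 7 + 4 + 8 + 2 = 24
lb2 -> db2 -> api1 -> web3 -> mq1: 3 + 9 + 8 + 2 = 22
lb2 -> api1 -> web3 -> mq1: 8 + 8 + 2 = 18
lb2 -> db2 -> web2 -> web3 -> mq1: 3 + 7 + 9 + 2 = 21
Shortest: 18 ms.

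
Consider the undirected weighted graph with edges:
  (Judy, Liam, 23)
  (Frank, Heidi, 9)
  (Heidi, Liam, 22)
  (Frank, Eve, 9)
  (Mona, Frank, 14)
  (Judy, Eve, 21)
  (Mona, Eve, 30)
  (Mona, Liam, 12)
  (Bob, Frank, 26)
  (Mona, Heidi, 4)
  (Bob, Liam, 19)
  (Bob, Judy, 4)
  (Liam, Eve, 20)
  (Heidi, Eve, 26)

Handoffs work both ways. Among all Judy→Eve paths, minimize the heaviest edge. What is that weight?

Some routes from Judy to Eve:
Judy → Bob → Liam → Eve: max(4, 19, 20) = 20
Judy → Eve: max(21) = 21
Judy → Bob → Liam → Mona → Frank → Eve: max(4, 19, 12, 14, 9) = 19
Judy → Bob → Liam → Mona → Heidi → Frank → Eve: max(4, 19, 12, 4, 9, 9) = 19
Judy → Bob → Liam → Heidi → Mona → Frank → Eve: max(4, 19, 22, 4, 14, 9) = 22
The minimum achievable maximum is 19.

19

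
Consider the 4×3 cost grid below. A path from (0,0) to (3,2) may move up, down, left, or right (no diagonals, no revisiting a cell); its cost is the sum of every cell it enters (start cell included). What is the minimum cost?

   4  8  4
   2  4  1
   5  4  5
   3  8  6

Path [0,0] → [1,0] → [1,1] → [1,2] → [2,2] → [3,2]: 4 + 2 + 4 + 1 + 5 + 6 = 22.

22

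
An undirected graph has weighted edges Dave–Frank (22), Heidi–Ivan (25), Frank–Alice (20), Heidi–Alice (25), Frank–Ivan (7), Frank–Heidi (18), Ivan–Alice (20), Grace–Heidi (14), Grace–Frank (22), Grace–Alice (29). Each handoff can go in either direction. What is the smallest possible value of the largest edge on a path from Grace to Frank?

Comparing a few candidate routes:
Grace→Heidi→Ivan→Alice→Frank: max(14, 25, 20, 20) = 25
Grace→Heidi→Frank: max(14, 18) = 18
Grace→Frank: max(22) = 22
The minimum achievable maximum is 18.

18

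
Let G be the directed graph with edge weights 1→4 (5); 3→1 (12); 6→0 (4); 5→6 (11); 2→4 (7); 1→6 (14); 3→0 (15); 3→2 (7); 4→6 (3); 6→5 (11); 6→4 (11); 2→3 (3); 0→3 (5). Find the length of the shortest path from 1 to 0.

12

Paths from 1 to 0:
1-6-0: 14 + 4 = 18
1-4-6-0: 5 + 3 + 4 = 12
Best route has total 12.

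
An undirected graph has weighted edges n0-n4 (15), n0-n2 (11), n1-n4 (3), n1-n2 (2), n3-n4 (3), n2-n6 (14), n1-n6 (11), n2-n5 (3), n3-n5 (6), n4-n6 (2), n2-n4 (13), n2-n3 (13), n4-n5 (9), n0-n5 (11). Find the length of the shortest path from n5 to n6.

10

A few of the n5→n6 routes:
n5 -> n2 -> n1 -> n6: 3 + 2 + 11 = 16
n5 -> n2 -> n1 -> n4 -> n6: 3 + 2 + 3 + 2 = 10
n5 -> n3 -> n4 -> n6: 6 + 3 + 2 = 11
n5 -> n4 -> n6: 9 + 2 = 11
n5 -> n2 -> n6: 3 + 14 = 17
The minimum is 10.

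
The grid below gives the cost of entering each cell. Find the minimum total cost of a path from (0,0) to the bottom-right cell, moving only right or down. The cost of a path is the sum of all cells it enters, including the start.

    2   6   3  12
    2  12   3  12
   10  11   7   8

Path r0c0 r0c1 r0c2 r1c2 r2c2 r2c3: 2 + 6 + 3 + 3 + 7 + 8 = 29.
(Top row then right column would cost 43.)

29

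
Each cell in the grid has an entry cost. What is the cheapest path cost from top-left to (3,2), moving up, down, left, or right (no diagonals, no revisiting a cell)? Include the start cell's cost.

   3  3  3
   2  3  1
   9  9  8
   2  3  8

One optimal route is [0,0] [1,0] [1,1] [1,2] [2,2] [3,2].
Its cost is 3 + 2 + 3 + 1 + 8 + 8 = 25.

25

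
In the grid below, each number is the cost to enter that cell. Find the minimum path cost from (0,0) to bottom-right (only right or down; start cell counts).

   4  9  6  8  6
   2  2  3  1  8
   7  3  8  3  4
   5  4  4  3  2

20

Take r0c0 r1c0 r1c1 r1c2 r1c3 r2c3 r3c3 r3c4 for a total of 4 + 2 + 2 + 3 + 1 + 3 + 3 + 2 = 20.
For comparison, the top-then-right route costs 47.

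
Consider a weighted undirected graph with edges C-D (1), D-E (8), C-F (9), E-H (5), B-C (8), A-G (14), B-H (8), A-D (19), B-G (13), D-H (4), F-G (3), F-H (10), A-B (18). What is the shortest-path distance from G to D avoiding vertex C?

Some routes from G to D avoiding C:
G-F-H-D: 3 + 10 + 4 = 17
G-B-H-E-D: 13 + 8 + 5 + 8 = 34
G-B-H-D: 13 + 8 + 4 = 25
G-F-H-E-D: 3 + 10 + 5 + 8 = 26
G-A-D: 14 + 19 = 33
Best route has total 17.

17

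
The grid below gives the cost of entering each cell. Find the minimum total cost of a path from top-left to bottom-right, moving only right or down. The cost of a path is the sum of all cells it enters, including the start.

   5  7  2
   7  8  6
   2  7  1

Take [0,0]→[0,1]→[0,2]→[1,2]→[2,2] for a total of 5 + 7 + 2 + 6 + 1 = 21.

21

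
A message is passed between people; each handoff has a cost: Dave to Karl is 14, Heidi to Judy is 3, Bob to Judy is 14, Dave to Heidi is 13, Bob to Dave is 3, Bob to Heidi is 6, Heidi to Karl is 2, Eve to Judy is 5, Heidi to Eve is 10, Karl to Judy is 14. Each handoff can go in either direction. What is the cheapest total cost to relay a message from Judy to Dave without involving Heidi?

Candidate routes:
Judy -> Karl -> Dave: 14 + 14 = 28
Judy -> Bob -> Dave: 14 + 3 = 17
Best route has total 17.

17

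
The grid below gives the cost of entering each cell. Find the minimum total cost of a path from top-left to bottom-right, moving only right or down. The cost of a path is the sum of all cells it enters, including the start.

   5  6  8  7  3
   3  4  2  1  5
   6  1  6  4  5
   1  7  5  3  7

29

Cheapest: r0c0 r1c0 r1c1 r1c2 r1c3 r2c3 r3c3 r3c4
  5 + 3 + 4 + 2 + 1 + 4 + 3 + 7 = 29
For comparison, the top-then-right route costs 46.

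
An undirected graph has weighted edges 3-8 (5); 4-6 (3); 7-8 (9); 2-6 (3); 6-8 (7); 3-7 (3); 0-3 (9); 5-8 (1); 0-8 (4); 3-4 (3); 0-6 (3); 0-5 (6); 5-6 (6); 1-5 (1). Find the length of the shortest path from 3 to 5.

A few of the 3→5 routes:
3 - 4 - 6 - 5: 3 + 3 + 6 = 12
3 - 8 - 5: 5 + 1 = 6
3 - 7 - 8 - 5: 3 + 9 + 1 = 13
3 - 4 - 6 - 0 - 8 - 5: 3 + 3 + 3 + 4 + 1 = 14
3 - 4 - 6 - 8 - 5: 3 + 3 + 7 + 1 = 14
3 - 0 - 8 - 5: 9 + 4 + 1 = 14
The minimum is 6.

6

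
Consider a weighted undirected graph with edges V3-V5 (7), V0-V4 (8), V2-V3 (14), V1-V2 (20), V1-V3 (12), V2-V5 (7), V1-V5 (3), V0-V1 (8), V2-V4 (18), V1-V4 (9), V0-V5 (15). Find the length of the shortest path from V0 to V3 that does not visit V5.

Some routes from V0 to V3 avoiding V5:
V0→V4→V1→V3: 8 + 9 + 12 = 29
V0→V4→V2→V3: 8 + 18 + 14 = 40
V0→V1→V3: 8 + 12 = 20
V0→V1→V4→V2→V3: 8 + 9 + 18 + 14 = 49
V0→V1→V2→V3: 8 + 20 + 14 = 42
V0→V4→V1→V2→V3: 8 + 9 + 20 + 14 = 51
Best route has total 20.

20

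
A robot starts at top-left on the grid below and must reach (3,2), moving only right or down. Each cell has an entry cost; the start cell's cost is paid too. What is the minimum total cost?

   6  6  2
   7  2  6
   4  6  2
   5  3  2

24

Take r0c0→r0c1→r0c2→r1c2→r2c2→r3c2 for a total of 6 + 6 + 2 + 6 + 2 + 2 = 24.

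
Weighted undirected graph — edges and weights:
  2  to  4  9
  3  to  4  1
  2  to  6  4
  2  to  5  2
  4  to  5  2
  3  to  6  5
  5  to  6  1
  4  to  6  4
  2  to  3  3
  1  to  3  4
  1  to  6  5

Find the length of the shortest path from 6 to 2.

3

A few of the 6→2 routes:
6 → 3 → 2: 5 + 3 = 8
6 → 5 → 4 → 3 → 2: 1 + 2 + 1 + 3 = 7
6 → 5 → 2: 1 + 2 = 3
6 → 2: 4
Best route has total 3.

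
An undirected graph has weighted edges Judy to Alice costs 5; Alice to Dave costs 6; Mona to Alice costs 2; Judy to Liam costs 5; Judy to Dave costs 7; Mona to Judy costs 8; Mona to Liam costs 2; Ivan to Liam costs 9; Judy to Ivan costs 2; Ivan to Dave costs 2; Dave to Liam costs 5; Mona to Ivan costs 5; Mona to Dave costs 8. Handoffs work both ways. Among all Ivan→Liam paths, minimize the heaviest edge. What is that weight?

5

Comparing a few candidate routes:
Ivan -> Mona -> Alice -> Judy -> Liam: max(5, 2, 5, 5) = 5
Ivan -> Dave -> Liam: max(2, 5) = 5
Ivan -> Mona -> Alice -> Dave -> Liam: max(5, 2, 6, 5) = 6
Ivan -> Judy -> Alice -> Mona -> Liam: max(2, 5, 2, 2) = 5
Ivan -> Mona -> Liam: max(5, 2) = 5
Ivan -> Judy -> Liam: max(2, 5) = 5
Smallest bottleneck: 5.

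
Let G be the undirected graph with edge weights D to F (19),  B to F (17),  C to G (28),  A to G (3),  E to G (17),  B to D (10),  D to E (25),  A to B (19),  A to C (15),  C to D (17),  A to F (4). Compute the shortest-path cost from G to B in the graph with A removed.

Routes from G to B avoiding A:
G→E→D→F→B: 17 + 25 + 19 + 17 = 78
G→E→D→B: 17 + 25 + 10 = 52
G→C→D→F→B: 28 + 17 + 19 + 17 = 81
G→C→D→B: 28 + 17 + 10 = 55
Best route has total 52.

52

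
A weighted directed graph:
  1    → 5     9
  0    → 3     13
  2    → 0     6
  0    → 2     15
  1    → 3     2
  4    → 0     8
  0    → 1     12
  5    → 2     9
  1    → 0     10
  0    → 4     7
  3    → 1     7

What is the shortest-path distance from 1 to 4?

17

Routes from 1 to 4:
1 - 5 - 2 - 0 - 4: 9 + 9 + 6 + 7 = 31
1 - 0 - 4: 10 + 7 = 17
Shortest: 17.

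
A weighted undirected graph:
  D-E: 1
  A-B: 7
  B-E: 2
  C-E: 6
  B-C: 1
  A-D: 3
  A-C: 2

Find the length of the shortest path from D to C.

Checking several routes:
D→E→C: 1 + 6 = 7
D→A→C: 3 + 2 = 5
D→E→B→A→C: 1 + 2 + 7 + 2 = 12
D→A→B→C: 3 + 7 + 1 = 11
D→E→B→C: 1 + 2 + 1 = 4
The minimum is 4.

4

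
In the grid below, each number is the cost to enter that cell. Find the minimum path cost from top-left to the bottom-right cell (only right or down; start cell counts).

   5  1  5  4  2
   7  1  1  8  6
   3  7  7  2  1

Take (0,0) -> (0,1) -> (1,1) -> (1,2) -> (2,2) -> (2,3) -> (2,4) for a total of 5 + 1 + 1 + 1 + 7 + 2 + 1 = 18.
(Top row then right column would cost 24.)

18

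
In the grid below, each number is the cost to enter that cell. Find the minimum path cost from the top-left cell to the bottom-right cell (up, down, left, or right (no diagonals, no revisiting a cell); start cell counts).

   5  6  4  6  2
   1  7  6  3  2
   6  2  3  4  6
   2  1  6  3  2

26

Take r0c0 -> r1c0 -> r2c0 -> r2c1 -> r2c2 -> r2c3 -> r3c3 -> r3c4 for a total of 5 + 1 + 6 + 2 + 3 + 4 + 3 + 2 = 26.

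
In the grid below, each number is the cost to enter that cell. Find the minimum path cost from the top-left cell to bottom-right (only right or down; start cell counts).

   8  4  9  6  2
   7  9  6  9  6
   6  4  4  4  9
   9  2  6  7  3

Path (0,0) → (0,1) → (1,1) → (2,1) → (2,2) → (2,3) → (3,3) → (3,4): 8 + 4 + 9 + 4 + 4 + 4 + 7 + 3 = 43.
For comparison, the top-then-right route costs 47.

43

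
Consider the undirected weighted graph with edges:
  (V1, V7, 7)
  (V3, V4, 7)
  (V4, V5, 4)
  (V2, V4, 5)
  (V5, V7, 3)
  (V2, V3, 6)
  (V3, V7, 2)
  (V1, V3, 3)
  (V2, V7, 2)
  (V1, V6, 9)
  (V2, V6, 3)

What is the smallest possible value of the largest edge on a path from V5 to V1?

Checking several routes:
V5→V4→V2→V7→V3→V1: max(4, 5, 2, 2, 3) = 5
V5→V7→V3→V1: max(3, 2, 3) = 3
V5→V4→V2→V7→V1: max(4, 5, 2, 7) = 7
V5→V4→V2→V3→V1: max(4, 5, 6, 3) = 6
V5→V7→V2→V3→V1: max(3, 2, 6, 3) = 6
Smallest bottleneck: 3.

3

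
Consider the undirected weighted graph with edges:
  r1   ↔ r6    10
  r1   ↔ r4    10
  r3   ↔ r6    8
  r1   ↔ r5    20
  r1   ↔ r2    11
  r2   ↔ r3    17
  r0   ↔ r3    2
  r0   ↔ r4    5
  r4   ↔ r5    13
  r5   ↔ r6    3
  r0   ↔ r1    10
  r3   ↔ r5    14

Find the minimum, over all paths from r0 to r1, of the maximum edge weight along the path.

A few of the r0→r1 routes:
r0→r1: max(10) = 10
r0→r4→r1: max(5, 10) = 10
r0→r4→r5→r6→r1: max(5, 13, 3, 10) = 13
r0→r3→r6→r1: max(2, 8, 10) = 10
Best route has worst link 10.

10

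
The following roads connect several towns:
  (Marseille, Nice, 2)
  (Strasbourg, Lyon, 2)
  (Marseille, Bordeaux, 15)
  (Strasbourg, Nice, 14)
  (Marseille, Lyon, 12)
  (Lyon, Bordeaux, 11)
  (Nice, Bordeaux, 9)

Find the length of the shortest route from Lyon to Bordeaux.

11

Checking several routes:
Lyon -> Strasbourg -> Nice -> Bordeaux: 2 + 14 + 9 = 25
Lyon -> Marseille -> Nice -> Bordeaux: 12 + 2 + 9 = 23
Lyon -> Bordeaux: 11
The minimum is 11.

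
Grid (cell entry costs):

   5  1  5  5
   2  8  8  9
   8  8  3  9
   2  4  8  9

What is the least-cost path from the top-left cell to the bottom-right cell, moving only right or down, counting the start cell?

38

One optimal route is r0c0→r1c0→r2c0→r3c0→r3c1→r3c2→r3c3.
Its cost is 5 + 2 + 8 + 2 + 4 + 8 + 9 = 38.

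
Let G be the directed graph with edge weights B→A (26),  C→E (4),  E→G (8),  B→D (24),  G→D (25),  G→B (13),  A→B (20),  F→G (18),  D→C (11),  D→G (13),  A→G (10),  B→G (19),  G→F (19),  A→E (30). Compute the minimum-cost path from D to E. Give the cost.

15

Paths from D to E:
D → G → B → A → E: 13 + 13 + 26 + 30 = 82
D → C → E: 11 + 4 = 15
Shortest: 15.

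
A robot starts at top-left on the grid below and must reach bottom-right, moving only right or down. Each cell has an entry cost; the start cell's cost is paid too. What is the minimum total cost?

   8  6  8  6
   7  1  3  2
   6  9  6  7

Path (0,0) → (0,1) → (1,1) → (1,2) → (1,3) → (2,3): 8 + 6 + 1 + 3 + 2 + 7 = 27.

27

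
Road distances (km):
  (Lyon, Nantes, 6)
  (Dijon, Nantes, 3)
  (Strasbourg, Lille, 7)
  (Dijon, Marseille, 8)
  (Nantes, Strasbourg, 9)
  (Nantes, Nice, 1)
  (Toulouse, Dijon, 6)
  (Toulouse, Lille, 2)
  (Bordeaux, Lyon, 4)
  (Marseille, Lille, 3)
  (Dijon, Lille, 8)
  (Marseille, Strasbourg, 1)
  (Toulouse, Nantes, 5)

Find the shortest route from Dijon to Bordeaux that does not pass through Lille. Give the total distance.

Routes from Dijon to Bordeaux avoiding Lille:
Dijon→Marseille→Strasbourg→Nantes→Lyon→Bordeaux: 8 + 1 + 9 + 6 + 4 = 28
Dijon→Nantes→Lyon→Bordeaux: 3 + 6 + 4 = 13
Dijon→Toulouse→Nantes→Lyon→Bordeaux: 6 + 5 + 6 + 4 = 21
The minimum is 13 km.

13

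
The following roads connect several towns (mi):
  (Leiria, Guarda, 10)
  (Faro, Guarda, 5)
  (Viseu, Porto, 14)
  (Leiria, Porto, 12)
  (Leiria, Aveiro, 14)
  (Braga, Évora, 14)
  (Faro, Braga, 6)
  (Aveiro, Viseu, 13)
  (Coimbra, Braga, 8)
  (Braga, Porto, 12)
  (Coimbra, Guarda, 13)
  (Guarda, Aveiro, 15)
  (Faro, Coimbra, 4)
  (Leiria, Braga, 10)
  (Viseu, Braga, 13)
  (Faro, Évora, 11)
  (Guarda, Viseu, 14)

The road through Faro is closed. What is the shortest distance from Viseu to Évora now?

A few of the Viseu→Évora routes:
Viseu-Braga-Évora: 13 + 14 = 27
Viseu-Porto-Braga-Évora: 14 + 12 + 14 = 40
Viseu-Guarda-Coimbra-Braga-Évora: 14 + 13 + 8 + 14 = 49
Viseu-Guarda-Leiria-Braga-Évora: 14 + 10 + 10 + 14 = 48
Viseu-Porto-Leiria-Braga-Évora: 14 + 12 + 10 + 14 = 50
The minimum is 27 mi.

27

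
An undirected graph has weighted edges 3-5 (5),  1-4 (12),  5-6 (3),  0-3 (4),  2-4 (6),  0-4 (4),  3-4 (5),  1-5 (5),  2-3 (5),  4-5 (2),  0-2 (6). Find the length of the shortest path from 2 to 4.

6

Checking several routes:
2 -> 4: 6
2 -> 3 -> 4: 5 + 5 = 10
2 -> 0 -> 4: 6 + 4 = 10
The minimum is 6.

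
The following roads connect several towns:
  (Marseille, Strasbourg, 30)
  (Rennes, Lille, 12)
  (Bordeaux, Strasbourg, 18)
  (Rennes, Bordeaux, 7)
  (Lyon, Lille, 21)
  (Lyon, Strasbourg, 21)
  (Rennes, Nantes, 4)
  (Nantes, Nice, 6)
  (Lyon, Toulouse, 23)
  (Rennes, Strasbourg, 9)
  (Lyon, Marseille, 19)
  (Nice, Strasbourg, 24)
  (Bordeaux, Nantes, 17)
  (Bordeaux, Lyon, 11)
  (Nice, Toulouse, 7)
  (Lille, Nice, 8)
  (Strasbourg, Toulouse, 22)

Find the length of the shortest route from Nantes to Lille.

14

A few of the Nantes→Lille routes:
Nantes → Bordeaux → Rennes → Lille: 17 + 7 + 12 = 36
Nantes → Rennes → Lille: 4 + 12 = 16
Nantes → Bordeaux → Lyon → Lille: 17 + 11 + 21 = 49
Nantes → Nice → Lille: 6 + 8 = 14
Nantes → Rennes → Bordeaux → Lyon → Lille: 4 + 7 + 11 + 21 = 43
Nantes → Rennes → Strasbourg → Nice → Lille: 4 + 9 + 24 + 8 = 45
The minimum is 14.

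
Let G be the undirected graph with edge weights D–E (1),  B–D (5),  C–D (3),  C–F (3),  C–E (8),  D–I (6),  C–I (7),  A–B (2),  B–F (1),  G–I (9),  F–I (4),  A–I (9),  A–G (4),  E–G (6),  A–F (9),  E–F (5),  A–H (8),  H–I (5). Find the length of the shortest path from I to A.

7

Checking several routes:
I - H - A: 5 + 8 = 13
I - A: 9
I - F - B - A: 4 + 1 + 2 = 7
Best route has total 7.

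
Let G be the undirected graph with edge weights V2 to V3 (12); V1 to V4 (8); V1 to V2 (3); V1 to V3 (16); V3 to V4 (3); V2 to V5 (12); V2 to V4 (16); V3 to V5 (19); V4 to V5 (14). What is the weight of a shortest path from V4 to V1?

Checking several routes:
V4 - V3 - V1: 3 + 16 = 19
V4 - V3 - V5 - V2 - V1: 3 + 19 + 12 + 3 = 37
V4 - V3 - V2 - V1: 3 + 12 + 3 = 18
V4 - V2 - V1: 16 + 3 = 19
V4 - V5 - V2 - V1: 14 + 12 + 3 = 29
V4 - V1: 8
The minimum is 8.

8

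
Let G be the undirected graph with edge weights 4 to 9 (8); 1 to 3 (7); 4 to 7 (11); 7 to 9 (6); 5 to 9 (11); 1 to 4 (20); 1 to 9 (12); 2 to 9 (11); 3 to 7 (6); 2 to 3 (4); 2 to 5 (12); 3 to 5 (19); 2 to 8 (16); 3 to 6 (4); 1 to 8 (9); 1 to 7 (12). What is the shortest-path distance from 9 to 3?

12

Comparing a few candidate routes:
9 → 1 → 3: 12 + 7 = 19
9 → 7 → 1 → 3: 6 + 12 + 7 = 25
9 → 7 → 3: 6 + 6 = 12
9 → 2 → 3: 11 + 4 = 15
9 → 4 → 7 → 3: 8 + 11 + 6 = 25
The minimum is 12.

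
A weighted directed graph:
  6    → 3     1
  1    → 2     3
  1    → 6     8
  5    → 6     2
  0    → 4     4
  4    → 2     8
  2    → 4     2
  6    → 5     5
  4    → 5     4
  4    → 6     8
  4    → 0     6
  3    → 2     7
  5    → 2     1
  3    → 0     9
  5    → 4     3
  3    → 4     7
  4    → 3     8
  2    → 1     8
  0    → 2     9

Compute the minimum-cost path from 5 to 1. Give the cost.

9

Comparing a few candidate routes:
5-4-3-2-1: 3 + 8 + 7 + 8 = 26
5-6-3-4-2-1: 2 + 1 + 7 + 8 + 8 = 26
5-6-3-2-1: 2 + 1 + 7 + 8 = 18
5-4-2-1: 3 + 8 + 8 = 19
5-2-1: 1 + 8 = 9
The minimum is 9.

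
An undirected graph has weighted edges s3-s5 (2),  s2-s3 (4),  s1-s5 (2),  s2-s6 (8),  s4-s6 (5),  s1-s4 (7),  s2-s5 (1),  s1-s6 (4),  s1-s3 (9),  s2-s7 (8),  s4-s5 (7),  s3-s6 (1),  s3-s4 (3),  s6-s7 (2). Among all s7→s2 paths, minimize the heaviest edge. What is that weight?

Some routes from s7 to s2:
s7 → s6 → s3 → s2: max(2, 1, 4) = 4
s7 → s6 → s4 → s3 → s5 → s2: max(2, 5, 3, 2, 1) = 5
s7 → s6 → s1 → s5 → s3 → s2: max(2, 4, 2, 2, 4) = 4
s7 → s6 → s1 → s5 → s2: max(2, 4, 2, 1) = 4
s7 → s6 → s3 → s5 → s2: max(2, 1, 2, 1) = 2
Best route has worst link 2.

2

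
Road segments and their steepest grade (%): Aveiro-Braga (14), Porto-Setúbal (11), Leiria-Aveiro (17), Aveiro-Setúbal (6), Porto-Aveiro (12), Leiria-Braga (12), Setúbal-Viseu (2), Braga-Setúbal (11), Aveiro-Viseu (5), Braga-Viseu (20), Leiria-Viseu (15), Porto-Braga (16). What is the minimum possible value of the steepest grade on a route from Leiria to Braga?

12

Some routes from Leiria to Braga:
Leiria -> Viseu -> Aveiro -> Porto -> Setúbal -> Braga: max(15, 5, 12, 11, 11) = 15
Leiria -> Braga: max(12) = 12
Leiria -> Viseu -> Aveiro -> Setúbal -> Braga: max(15, 5, 6, 11) = 15
Leiria -> Viseu -> Aveiro -> Braga: max(15, 5, 14) = 15
Best route has worst link 12%.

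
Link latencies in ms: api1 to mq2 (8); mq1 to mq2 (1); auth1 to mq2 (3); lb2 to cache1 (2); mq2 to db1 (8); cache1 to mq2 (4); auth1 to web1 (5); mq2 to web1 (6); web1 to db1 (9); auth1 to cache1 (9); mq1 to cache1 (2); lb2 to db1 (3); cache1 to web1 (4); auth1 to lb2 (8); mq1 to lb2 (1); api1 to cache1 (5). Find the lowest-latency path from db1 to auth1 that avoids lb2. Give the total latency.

Some routes from db1 to auth1 avoiding lb2:
db1→mq2→web1→auth1: 8 + 6 + 5 = 19
db1→web1→cache1→mq2→auth1: 9 + 4 + 4 + 3 = 20
db1→web1→auth1: 9 + 5 = 14
db1→web1→cache1→mq1→mq2→auth1: 9 + 4 + 2 + 1 + 3 = 19
db1→mq2→auth1: 8 + 3 = 11
db1→web1→mq2→auth1: 9 + 6 + 3 = 18
Shortest: 11 ms.

11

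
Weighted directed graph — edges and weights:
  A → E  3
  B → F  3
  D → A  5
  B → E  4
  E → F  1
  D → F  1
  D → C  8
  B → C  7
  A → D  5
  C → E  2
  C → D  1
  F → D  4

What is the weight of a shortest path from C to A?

6

Routes from C to A:
C→D→A: 1 + 5 = 6
C→E→F→D→A: 2 + 1 + 4 + 5 = 12
Best route has total 6.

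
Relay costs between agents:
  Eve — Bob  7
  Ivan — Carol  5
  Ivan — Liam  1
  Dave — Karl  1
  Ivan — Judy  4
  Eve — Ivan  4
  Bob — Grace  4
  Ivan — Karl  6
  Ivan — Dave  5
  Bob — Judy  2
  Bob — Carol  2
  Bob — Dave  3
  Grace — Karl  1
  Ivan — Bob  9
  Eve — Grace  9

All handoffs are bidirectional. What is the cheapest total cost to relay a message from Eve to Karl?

10

Checking several routes:
Eve → Bob → Grace → Karl: 7 + 4 + 1 = 12
Eve → Ivan → Dave → Karl: 4 + 5 + 1 = 10
Eve → Ivan → Karl: 4 + 6 = 10
Eve → Bob → Dave → Karl: 7 + 3 + 1 = 11
Eve → Grace → Karl: 9 + 1 = 10
The minimum is 10.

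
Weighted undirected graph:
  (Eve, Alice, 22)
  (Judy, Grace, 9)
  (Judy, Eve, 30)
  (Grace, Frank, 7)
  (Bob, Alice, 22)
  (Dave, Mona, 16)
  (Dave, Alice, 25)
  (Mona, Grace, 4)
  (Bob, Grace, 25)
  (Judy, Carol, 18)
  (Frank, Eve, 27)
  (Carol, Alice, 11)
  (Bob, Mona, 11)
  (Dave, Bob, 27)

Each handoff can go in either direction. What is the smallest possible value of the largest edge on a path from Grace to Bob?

Comparing a few candidate routes:
Grace -> Judy -> Carol -> Alice -> Dave -> Mona -> Bob: max(9, 18, 11, 25, 16, 11) = 25
Grace -> Mona -> Bob: max(4, 11) = 11
Grace -> Judy -> Carol -> Alice -> Bob: max(9, 18, 11, 22) = 22
Grace -> Mona -> Dave -> Bob: max(4, 16, 27) = 27
Grace -> Mona -> Dave -> Alice -> Bob: max(4, 16, 25, 22) = 25
Grace -> Bob: max(25) = 25
Smallest bottleneck: 11.

11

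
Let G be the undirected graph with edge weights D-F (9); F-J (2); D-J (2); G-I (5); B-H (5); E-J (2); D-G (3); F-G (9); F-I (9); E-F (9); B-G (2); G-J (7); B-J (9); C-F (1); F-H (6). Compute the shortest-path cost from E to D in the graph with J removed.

Paths from E to D avoiding J:
E-F-H-B-G-D: 9 + 6 + 5 + 2 + 3 = 25
E-F-D: 9 + 9 = 18
E-F-I-G-D: 9 + 9 + 5 + 3 = 26
E-F-G-D: 9 + 9 + 3 = 21
The minimum is 18.

18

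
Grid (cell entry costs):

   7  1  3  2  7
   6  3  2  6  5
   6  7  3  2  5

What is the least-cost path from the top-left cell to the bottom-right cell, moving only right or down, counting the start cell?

One optimal route is (0,0) -> (0,1) -> (0,2) -> (1,2) -> (2,2) -> (2,3) -> (2,4).
Its cost is 7 + 1 + 3 + 2 + 3 + 2 + 5 = 23.
(Top row then right column would cost 30.)

23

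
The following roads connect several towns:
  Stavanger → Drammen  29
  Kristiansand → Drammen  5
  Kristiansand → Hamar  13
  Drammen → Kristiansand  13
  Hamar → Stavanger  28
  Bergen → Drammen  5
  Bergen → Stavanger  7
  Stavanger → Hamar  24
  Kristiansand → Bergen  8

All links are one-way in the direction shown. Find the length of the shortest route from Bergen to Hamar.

31

Candidate routes:
Bergen -> Stavanger -> Drammen -> Kristiansand -> Hamar: 7 + 29 + 13 + 13 = 62
Bergen -> Drammen -> Kristiansand -> Hamar: 5 + 13 + 13 = 31
Bergen -> Stavanger -> Hamar: 7 + 24 = 31
Shortest: 31.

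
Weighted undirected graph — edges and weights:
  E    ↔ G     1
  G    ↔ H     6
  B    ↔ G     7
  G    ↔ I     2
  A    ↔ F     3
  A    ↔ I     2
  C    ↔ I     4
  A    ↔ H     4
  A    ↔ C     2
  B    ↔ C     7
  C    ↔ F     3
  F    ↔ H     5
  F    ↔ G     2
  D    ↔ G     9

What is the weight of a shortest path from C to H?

Checking several routes:
C -> F -> A -> H: 3 + 3 + 4 = 10
C -> A -> F -> H: 2 + 3 + 5 = 10
C -> A -> H: 2 + 4 = 6
C -> F -> H: 3 + 5 = 8
Shortest: 6.

6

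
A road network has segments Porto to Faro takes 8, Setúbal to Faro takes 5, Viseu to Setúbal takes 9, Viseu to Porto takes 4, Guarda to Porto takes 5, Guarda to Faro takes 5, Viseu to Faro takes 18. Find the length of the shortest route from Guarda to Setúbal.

A few of the Guarda→Setúbal routes:
Guarda → Porto → Faro → Setúbal: 5 + 8 + 5 = 18
Guarda → Faro → Setúbal: 5 + 5 = 10
Guarda → Porto → Viseu → Setúbal: 5 + 4 + 9 = 18
The minimum is 10.

10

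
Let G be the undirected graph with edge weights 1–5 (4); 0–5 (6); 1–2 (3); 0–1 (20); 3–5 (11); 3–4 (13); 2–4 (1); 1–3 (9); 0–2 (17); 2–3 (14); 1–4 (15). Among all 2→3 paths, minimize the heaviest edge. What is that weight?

Checking several routes:
2→1→4→3: max(3, 15, 13) = 15
2→4→3: max(1, 13) = 13
2→1→3: max(3, 9) = 9
2→3: max(14) = 14
2→4→1→3: max(1, 15, 9) = 15
2→1→5→3: max(3, 4, 11) = 11
Smallest bottleneck: 9.

9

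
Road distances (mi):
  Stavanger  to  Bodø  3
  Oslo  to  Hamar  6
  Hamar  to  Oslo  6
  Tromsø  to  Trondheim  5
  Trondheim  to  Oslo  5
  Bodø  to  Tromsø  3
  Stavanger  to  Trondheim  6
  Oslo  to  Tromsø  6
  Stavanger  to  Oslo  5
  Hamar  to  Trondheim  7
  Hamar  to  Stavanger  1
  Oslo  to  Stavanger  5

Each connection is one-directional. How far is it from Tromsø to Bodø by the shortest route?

Paths from Tromsø to Bodø:
Tromsø - Trondheim - Oslo - Stavanger - Bodø: 5 + 5 + 5 + 3 = 18
Tromsø - Trondheim - Oslo - Hamar - Stavanger - Bodø: 5 + 5 + 6 + 1 + 3 = 20
Shortest: 18 mi.

18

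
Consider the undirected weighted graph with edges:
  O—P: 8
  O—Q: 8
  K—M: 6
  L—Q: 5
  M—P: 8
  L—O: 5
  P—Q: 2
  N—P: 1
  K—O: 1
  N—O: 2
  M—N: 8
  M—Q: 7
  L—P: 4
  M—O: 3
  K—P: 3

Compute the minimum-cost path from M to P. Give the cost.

6

Comparing a few candidate routes:
M - O - K - P: 3 + 1 + 3 = 7
M - P: 8
M - O - N - P: 3 + 2 + 1 = 6
M - K - P: 6 + 3 = 9
M - Q - P: 7 + 2 = 9
Shortest: 6.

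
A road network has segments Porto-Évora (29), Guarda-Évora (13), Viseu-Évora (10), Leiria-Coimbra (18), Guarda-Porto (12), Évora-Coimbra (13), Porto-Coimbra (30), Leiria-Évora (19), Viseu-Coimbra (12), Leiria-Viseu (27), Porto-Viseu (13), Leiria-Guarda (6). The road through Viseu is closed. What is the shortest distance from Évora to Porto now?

25

Some routes from Évora to Porto avoiding Viseu:
Évora -> Coimbra -> Leiria -> Guarda -> Porto: 13 + 18 + 6 + 12 = 49
Évora -> Leiria -> Guarda -> Porto: 19 + 6 + 12 = 37
Évora -> Guarda -> Porto: 13 + 12 = 25
Évora -> Coimbra -> Porto: 13 + 30 = 43
Évora -> Porto: 29
Best route has total 25 km.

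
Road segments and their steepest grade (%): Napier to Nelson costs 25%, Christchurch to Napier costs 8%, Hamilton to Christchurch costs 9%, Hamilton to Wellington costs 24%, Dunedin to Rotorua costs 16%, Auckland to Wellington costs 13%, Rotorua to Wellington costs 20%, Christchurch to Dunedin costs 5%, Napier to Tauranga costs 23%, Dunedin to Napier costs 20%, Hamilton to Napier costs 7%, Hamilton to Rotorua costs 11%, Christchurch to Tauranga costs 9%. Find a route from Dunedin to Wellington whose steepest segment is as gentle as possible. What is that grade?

Comparing a few candidate routes:
Dunedin-Christchurch-Hamilton-Rotorua-Wellington: max(5, 9, 11, 20) = 20
Dunedin-Napier-Christchurch-Hamilton-Rotorua-Wellington: max(20, 8, 9, 11, 20) = 20
Dunedin-Christchurch-Napier-Hamilton-Rotorua-Wellington: max(5, 8, 7, 11, 20) = 20
Best route has worst link 20%.

20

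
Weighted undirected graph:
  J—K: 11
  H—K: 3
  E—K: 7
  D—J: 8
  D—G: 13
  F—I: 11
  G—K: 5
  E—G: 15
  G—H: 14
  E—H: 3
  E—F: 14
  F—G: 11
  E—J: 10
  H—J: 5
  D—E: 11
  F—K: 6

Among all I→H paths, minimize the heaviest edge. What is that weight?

11

Checking several routes:
I → F → K → E → J → H: max(11, 6, 7, 10, 5) = 11
I → F → K → E → H: max(11, 6, 7, 3) = 11
I → F → K → J → H: max(11, 6, 11, 5) = 11
I → F → K → H: max(11, 6, 3) = 11
I → F → K → E → D → J → H: max(11, 6, 7, 11, 8, 5) = 11
I → F → K → J → D → E → H: max(11, 6, 11, 8, 11, 3) = 11
Best route has worst link 11.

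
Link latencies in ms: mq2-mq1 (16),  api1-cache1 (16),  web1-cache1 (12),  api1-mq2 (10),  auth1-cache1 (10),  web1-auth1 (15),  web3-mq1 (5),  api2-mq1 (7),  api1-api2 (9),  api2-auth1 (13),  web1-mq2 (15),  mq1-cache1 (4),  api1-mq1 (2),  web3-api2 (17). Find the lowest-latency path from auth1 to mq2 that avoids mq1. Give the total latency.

Checking several routes:
auth1 -> api2 -> api1 -> mq2: 13 + 9 + 10 = 32
auth1 -> web1 -> mq2: 15 + 15 = 30
auth1 -> cache1 -> web1 -> mq2: 10 + 12 + 15 = 37
auth1 -> cache1 -> api1 -> mq2: 10 + 16 + 10 = 36
The minimum is 30 ms.

30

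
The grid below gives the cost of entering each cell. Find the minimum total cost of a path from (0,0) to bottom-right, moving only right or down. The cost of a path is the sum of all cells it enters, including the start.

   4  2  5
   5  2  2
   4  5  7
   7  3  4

20

Best path: (0,0) -> (0,1) -> (1,1) -> (2,1) -> (3,1) -> (3,2)
Cost: 4 + 2 + 2 + 5 + 3 + 4 = 20
For comparison, the top-then-right route costs 24.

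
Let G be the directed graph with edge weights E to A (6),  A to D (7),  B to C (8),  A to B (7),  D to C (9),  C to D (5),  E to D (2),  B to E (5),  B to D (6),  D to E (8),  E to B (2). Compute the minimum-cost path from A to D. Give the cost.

7

Routes from A to D:
A -> B -> E -> D: 7 + 5 + 2 = 14
A -> B -> D: 7 + 6 = 13
A -> B -> C -> D: 7 + 8 + 5 = 20
A -> D: 7
The minimum is 7.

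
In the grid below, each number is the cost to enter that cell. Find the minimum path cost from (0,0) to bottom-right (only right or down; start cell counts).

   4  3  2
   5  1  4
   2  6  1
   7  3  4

17

Best path: r0c0 r0c1 r1c1 r1c2 r2c2 r3c2
Cost: 4 + 3 + 1 + 4 + 1 + 4 = 17
For comparison, the top-then-right route costs 18.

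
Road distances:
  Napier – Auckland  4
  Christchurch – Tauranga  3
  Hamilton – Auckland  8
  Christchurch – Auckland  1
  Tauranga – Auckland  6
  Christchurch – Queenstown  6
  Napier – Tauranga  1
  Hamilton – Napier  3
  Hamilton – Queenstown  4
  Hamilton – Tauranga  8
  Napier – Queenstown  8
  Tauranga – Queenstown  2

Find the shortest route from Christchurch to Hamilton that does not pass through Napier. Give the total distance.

A few of the Christchurch→Hamilton routes:
Christchurch -> Auckland -> Hamilton: 1 + 8 = 9
Christchurch -> Tauranga -> Hamilton: 3 + 8 = 11
Christchurch -> Auckland -> Tauranga -> Queenstown -> Hamilton: 1 + 6 + 2 + 4 = 13
Christchurch -> Queenstown -> Hamilton: 6 + 4 = 10
Christchurch -> Tauranga -> Queenstown -> Hamilton: 3 + 2 + 4 = 9
The minimum is 9.

9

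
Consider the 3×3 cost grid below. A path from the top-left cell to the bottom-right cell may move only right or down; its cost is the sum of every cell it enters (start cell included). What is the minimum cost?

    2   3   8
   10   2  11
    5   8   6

Best path: (0,0)→(0,1)→(1,1)→(2,1)→(2,2)
Cost: 2 + 3 + 2 + 8 + 6 = 21
For comparison, the top-then-right route costs 30.

21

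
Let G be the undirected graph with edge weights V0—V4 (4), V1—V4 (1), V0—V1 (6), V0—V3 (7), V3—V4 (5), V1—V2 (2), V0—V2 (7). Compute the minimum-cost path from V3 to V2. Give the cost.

8

Checking several routes:
V3 → V0 → V4 → V1 → V2: 7 + 4 + 1 + 2 = 14
V3 → V4 → V1 → V2: 5 + 1 + 2 = 8
V3 → V0 → V2: 7 + 7 = 14
The minimum is 8.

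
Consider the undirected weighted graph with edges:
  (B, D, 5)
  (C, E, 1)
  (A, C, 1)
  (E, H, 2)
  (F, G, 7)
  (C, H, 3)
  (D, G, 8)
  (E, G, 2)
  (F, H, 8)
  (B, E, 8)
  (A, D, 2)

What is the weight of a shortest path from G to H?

4

Checking several routes:
G → E → H: 2 + 2 = 4
G → D → A → C → H: 8 + 2 + 1 + 3 = 14
G → E → C → H: 2 + 1 + 3 = 6
Shortest: 4.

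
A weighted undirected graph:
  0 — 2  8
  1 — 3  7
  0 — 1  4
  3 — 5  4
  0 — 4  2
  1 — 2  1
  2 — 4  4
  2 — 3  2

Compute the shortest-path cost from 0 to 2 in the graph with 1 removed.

6

Paths from 0 to 2 avoiding 1:
0→4→2: 2 + 4 = 6
0→2: 8
The minimum is 6.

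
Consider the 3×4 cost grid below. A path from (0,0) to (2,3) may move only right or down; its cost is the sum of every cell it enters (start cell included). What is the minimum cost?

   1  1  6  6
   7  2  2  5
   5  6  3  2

11

One optimal route is [0,0] → [0,1] → [1,1] → [1,2] → [2,2] → [2,3].
Its cost is 1 + 1 + 2 + 2 + 3 + 2 = 11.
(Top row then right column would cost 21.)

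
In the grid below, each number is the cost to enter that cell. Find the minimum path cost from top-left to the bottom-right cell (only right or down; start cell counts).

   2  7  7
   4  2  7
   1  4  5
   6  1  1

Best path: (0,0) -> (1,0) -> (2,0) -> (2,1) -> (3,1) -> (3,2)
Cost: 2 + 4 + 1 + 4 + 1 + 1 = 13

13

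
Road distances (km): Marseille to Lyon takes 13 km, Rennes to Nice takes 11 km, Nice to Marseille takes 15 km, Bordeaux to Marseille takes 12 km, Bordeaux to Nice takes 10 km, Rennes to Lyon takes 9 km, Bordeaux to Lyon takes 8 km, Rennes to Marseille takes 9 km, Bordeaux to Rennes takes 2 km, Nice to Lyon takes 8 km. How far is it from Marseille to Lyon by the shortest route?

Comparing a few candidate routes:
Marseille→Rennes→Lyon: 9 + 9 = 18
Marseille→Lyon: 13
Marseille→Bordeaux→Rennes→Lyon: 12 + 2 + 9 = 23
Marseille→Rennes→Bordeaux→Lyon: 9 + 2 + 8 = 19
Marseille→Bordeaux→Lyon: 12 + 8 = 20
Best route has total 13 km.

13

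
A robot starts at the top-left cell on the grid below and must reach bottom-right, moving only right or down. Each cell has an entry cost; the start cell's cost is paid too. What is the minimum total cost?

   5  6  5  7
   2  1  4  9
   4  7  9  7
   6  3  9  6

Take [0,0] -> [1,0] -> [1,1] -> [2,1] -> [3,1] -> [3,2] -> [3,3] for a total of 5 + 2 + 1 + 7 + 3 + 9 + 6 = 33.
(Top row then right column would cost 45.)

33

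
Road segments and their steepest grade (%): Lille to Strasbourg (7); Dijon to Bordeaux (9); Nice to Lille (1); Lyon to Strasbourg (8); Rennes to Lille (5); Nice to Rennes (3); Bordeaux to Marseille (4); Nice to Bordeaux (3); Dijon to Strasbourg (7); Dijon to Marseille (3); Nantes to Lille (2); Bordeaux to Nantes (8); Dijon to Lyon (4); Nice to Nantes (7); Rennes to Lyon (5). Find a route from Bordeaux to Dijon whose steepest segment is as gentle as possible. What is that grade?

Comparing a few candidate routes:
Bordeaux → Nice → Lille → Rennes → Lyon → Dijon: max(3, 1, 5, 5, 4) = 5
Bordeaux → Nice → Nantes → Lille → Rennes → Lyon → Dijon: max(3, 7, 2, 5, 5, 4) = 7
Bordeaux → Nice → Nantes → Lille → Strasbourg → Dijon: max(3, 7, 2, 7, 7) = 7
Bordeaux → Marseille → Dijon: max(4, 3) = 4
Bordeaux → Nice → Rennes → Lille → Strasbourg → Dijon: max(3, 3, 5, 7, 7) = 7
Bordeaux → Nice → Rennes → Lyon → Dijon: max(3, 3, 5, 4) = 5
Best route has worst link 4%.

4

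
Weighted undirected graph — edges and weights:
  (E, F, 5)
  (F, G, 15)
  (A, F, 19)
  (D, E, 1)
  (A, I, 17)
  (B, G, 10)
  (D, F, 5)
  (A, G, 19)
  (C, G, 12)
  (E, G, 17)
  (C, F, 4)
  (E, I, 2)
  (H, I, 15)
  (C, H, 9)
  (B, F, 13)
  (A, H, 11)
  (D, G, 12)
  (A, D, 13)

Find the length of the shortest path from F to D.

5

Checking several routes:
F -> G -> D: 15 + 12 = 27
F -> A -> D: 19 + 13 = 32
F -> C -> G -> D: 4 + 12 + 12 = 28
F -> D: 5
F -> E -> D: 5 + 1 = 6
F -> C -> H -> I -> E -> D: 4 + 9 + 15 + 2 + 1 = 31
The minimum is 5.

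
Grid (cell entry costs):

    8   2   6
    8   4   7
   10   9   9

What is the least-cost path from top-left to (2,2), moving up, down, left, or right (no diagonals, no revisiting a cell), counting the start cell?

Path r0c0 → r0c1 → r1c1 → r1c2 → r2c2: 8 + 2 + 4 + 7 + 9 = 30.

30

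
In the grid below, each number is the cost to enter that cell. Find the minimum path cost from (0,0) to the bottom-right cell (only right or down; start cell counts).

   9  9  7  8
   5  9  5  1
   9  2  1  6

Best path: (0,0) → (1,0) → (1,1) → (2,1) → (2,2) → (2,3)
Cost: 9 + 5 + 9 + 2 + 1 + 6 = 32
(Top row then right column would cost 40.)

32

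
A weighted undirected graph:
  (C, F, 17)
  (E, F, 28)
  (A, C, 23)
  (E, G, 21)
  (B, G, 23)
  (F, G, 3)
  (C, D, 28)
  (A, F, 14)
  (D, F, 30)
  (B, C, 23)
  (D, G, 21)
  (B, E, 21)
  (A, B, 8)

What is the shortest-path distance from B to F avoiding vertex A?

26

Comparing a few candidate routes:
B - E - F: 21 + 28 = 49
B - E - G - F: 21 + 21 + 3 = 45
B - G - F: 23 + 3 = 26
B - C - F: 23 + 17 = 40
The minimum is 26.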